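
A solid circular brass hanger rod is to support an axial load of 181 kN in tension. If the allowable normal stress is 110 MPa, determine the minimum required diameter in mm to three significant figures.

45.8 mm

Required area A ≥ P/σ_allow = 181000/110 = 1645 mm².
For a solid circular section, d ≥ √(4A/π) = 45.77 mm.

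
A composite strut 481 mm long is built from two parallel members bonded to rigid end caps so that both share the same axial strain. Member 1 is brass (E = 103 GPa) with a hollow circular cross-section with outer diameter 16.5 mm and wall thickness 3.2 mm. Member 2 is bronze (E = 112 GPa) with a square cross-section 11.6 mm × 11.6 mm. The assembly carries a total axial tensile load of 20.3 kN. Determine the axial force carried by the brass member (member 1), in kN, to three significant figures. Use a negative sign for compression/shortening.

A_1 = 133.7 mm².
A_2 = 134.6 mm².
Equal strain + equilibrium ⇒ each member carries load in proportion to AE: A₁E₁ = 13770000 N, A₂E₂ = 15070000 N, ΣAE = 28840000 N.
F₁ = P·A₁E₁/ΣAE = 20300·13770000/28840000 = 9693 N.

9.69 kN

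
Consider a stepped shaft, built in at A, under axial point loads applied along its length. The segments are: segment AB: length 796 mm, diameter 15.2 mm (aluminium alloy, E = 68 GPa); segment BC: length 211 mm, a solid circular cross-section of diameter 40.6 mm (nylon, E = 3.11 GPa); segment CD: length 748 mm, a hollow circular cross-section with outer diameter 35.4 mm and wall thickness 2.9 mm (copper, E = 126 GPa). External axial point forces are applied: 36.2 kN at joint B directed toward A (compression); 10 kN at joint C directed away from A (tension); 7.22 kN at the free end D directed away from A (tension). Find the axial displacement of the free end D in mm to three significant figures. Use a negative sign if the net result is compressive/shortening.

-0.177 mm

Internal axial forces (sectioning from the free end, tension +): N_CD = 7.22 kN, N_BC = 17.22 kN, N_AB = -18.98 kN.
A_AB = 181.5 mm².
A_BC = 1295 mm².
A_CD = 296.1 mm².
δ_AB = -18980·796/(181.5·68000) = -1.224 mm
δ_BC = 17220·211/(1295·3110) = 0.9024 mm
δ_CD = 7220·748/(296.1·126000) = 0.1448 mm
δ = Σδ_i = -0.1772 mm.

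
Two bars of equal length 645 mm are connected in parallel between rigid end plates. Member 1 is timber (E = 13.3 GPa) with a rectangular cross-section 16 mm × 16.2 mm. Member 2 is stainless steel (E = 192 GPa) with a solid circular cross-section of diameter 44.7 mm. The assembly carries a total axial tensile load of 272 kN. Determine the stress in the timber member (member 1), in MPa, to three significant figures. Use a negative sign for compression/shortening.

11.9 MPa

A_1 = 259.2 mm².
A_2 = 1569 mm².
Equal strain + equilibrium ⇒ each member carries load in proportion to AE: A₁E₁ = 3447000 N, A₂E₂ = 301300000 N, ΣAE = 304800000 N.
σ₁ = P·E₁/ΣAE = 272000·13300/304800000 = 11.87 MPa.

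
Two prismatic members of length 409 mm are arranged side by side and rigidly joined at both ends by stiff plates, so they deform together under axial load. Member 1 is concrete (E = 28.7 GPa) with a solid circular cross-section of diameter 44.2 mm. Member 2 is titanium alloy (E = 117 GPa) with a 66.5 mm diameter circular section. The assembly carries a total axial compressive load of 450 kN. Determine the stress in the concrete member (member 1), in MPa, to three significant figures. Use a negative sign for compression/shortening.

-28.7 MPa

A_1 = 1534 mm².
A_2 = 3473 mm².
Equal strain + equilibrium ⇒ each member carries load in proportion to AE: A₁E₁ = 44040000 N, A₂E₂ = 406400000 N, ΣAE = 450400000 N.
σ₁ = P·E₁/ΣAE = -450000·28700/450400000 = -28.67 MPa.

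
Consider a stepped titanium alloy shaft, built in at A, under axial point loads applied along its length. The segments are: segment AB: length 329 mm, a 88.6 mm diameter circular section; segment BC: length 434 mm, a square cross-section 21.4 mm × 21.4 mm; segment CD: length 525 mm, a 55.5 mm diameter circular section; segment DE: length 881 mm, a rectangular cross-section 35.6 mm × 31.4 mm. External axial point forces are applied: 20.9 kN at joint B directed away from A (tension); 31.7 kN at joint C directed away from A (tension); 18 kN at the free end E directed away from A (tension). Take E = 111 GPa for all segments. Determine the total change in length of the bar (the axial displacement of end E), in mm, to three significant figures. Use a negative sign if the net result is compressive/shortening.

Internal axial forces (sectioning from the free end, tension +): N_DE = 18 kN, N_CD = 18 kN, N_BC = 49.7 kN, N_AB = 70.6 kN.
A_AB = 6165 mm².
A_BC = 458 mm².
A_CD = 2419 mm².
A_DE = 1118 mm².
δ_AB = 70600·329/(6165·111000) = 0.03394 mm
δ_BC = 49700·434/(458·111000) = 0.4243 mm
δ_CD = 18000·525/(2419·111000) = 0.03519 mm
δ_DE = 18000·881/(1118·111000) = 0.1278 mm
δ = Σδ_i = 0.6213 mm.

0.621 mm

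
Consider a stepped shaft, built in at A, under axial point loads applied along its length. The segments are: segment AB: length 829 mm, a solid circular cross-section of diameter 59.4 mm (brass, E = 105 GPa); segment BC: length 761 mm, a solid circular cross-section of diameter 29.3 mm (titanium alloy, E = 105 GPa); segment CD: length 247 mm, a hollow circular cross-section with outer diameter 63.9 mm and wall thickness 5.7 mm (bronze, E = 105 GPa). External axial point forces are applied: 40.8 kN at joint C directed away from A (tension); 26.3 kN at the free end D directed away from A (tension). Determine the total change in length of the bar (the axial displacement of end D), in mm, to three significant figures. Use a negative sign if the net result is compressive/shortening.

Internal axial forces (sectioning from the free end, tension +): N_CD = 26.3 kN, N_BC = 67.1 kN, N_AB = 67.1 kN.
A_AB = 2771 mm².
A_BC = 674.3 mm².
A_CD = 1042 mm².
δ_AB = 67100·829/(2771·105000) = 0.1912 mm
δ_BC = 67100·761/(674.3·105000) = 0.7213 mm
δ_CD = 26300·247/(1042·105000) = 0.05936 mm
δ = Σδ_i = 0.9718 mm.

0.972 mm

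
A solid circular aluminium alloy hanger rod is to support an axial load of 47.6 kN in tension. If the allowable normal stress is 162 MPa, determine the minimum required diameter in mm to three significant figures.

19.3 mm

Required area A ≥ P/σ_allow = 47600/162 = 293.8 mm².
For a solid circular section, d ≥ √(4A/π) = 19.34 mm.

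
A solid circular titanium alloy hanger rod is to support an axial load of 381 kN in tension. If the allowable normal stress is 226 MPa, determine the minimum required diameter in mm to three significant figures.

Required area A ≥ P/σ_allow = 381000/226 = 1686 mm².
For a solid circular section, d ≥ √(4A/π) = 46.33 mm.

46.3 mm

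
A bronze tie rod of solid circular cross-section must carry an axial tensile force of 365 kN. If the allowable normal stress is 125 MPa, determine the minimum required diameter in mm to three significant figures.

61.0 mm

Required area A ≥ P/σ_allow = 365000/125 = 2920 mm².
For a solid circular section, d ≥ √(4A/π) = 60.97 mm.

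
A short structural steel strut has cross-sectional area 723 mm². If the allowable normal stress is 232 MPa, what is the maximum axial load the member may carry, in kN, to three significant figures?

P_max = σ_allow · A = 232 · 723 = 167700 N = 167.7 kN.

168 kN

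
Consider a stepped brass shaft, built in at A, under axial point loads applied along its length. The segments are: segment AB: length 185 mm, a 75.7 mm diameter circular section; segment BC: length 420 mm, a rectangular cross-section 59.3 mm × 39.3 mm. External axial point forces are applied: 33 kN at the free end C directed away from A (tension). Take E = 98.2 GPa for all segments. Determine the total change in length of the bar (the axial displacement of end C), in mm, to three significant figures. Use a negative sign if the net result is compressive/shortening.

Internal axial forces (sectioning from the free end, tension +): N_BC = 33 kN, N_AB = 33 kN.
A_AB = 4501 mm².
A_BC = 2330 mm².
δ_AB = 33000·185/(4501·98200) = 0.01381 mm
δ_BC = 33000·420/(2330·98200) = 0.06056 mm
δ = Σδ_i = 0.07438 mm.

0.0744 mm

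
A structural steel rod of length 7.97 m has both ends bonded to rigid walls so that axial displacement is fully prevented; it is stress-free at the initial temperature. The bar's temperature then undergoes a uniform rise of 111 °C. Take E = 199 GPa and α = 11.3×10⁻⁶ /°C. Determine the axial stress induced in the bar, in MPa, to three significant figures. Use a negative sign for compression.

-250 MPa

Free thermal expansion αLΔT = 11.3e-6 · 7970 · 111 = 9.997 mm.
The walls impose strain ε = −(9.997)/7970 = -1.2543e-03; σ = Eε = 199000 · -1.2543e-03 = -249.6 MPa.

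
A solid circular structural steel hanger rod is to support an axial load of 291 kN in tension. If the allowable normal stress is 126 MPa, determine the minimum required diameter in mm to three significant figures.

Required area A ≥ P/σ_allow = 291000/126 = 2310 mm².
For a solid circular section, d ≥ √(4A/π) = 54.23 mm.

54.2 mm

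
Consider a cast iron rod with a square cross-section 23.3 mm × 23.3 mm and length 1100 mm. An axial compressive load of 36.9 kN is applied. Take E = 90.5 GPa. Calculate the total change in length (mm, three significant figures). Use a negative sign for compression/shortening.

-0.826 mm

A = 542.9 mm².
δ_mech = NL/(AE) = -36900·1100/(542.9·90500) = -0.8261 mm.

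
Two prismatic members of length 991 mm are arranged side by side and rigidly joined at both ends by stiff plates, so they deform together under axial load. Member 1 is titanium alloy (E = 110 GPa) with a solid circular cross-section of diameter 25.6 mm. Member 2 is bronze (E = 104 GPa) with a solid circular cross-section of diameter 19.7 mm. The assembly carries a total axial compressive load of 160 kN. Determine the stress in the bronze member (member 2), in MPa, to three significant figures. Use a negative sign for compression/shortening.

A_1 = 514.7 mm².
A_2 = 304.8 mm².
Equal strain + equilibrium ⇒ each member carries load in proportion to AE: A₁E₁ = 56620000 N, A₂E₂ = 31700000 N, ΣAE = 88320000 N.
σ₂ = P·E₂/ΣAE = -160000·104000/88320000 = -188.4 MPa.

-188 MPa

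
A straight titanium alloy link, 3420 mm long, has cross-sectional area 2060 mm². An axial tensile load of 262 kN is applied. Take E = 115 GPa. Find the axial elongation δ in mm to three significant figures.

3.78 mm

δ_mech = NL/(AE) = 262000·3420/(2060·115000) = 3.782 mm.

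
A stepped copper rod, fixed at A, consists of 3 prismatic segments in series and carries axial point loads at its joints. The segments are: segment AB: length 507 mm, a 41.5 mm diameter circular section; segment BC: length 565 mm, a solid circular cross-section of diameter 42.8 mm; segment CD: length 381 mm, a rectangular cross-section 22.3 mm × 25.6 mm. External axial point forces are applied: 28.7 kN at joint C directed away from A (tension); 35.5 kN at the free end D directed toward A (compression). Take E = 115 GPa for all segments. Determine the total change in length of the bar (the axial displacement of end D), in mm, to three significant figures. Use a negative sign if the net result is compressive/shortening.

-0.251 mm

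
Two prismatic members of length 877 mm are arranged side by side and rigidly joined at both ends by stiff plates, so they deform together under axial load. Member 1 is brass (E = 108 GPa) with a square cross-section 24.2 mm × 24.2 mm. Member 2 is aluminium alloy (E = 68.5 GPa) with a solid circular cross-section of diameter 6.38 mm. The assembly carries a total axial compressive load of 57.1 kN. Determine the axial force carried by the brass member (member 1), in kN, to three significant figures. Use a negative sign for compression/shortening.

-55.2 kN

A_1 = 585.6 mm².
A_2 = 31.97 mm².
Equal strain + equilibrium ⇒ each member carries load in proportion to AE: A₁E₁ = 63250000 N, A₂E₂ = 2190000 N, ΣAE = 65440000 N.
F₁ = P·A₁E₁/ΣAE = -57100·63250000/65440000 = -55190 N.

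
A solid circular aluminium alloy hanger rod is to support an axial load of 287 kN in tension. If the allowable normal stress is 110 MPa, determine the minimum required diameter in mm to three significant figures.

Required area A ≥ P/σ_allow = 287000/110 = 2609 mm².
For a solid circular section, d ≥ √(4A/π) = 57.64 mm.

57.6 mm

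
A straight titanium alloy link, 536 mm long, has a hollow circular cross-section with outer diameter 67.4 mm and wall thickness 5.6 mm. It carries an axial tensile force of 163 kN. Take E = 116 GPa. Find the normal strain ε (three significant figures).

A = 1087 mm².
σ = N/A = 149.9 MPa; ε = σ/E = 149.9/116000 = 1.292e-03.

0.00129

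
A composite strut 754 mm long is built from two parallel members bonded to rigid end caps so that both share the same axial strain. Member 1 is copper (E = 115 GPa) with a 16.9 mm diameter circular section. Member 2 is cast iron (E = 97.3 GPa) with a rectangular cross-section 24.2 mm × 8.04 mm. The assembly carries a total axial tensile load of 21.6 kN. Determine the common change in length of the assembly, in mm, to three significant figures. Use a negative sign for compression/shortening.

0.364 mm

A_1 = 224.3 mm².
A_2 = 194.6 mm².
Equal strain + equilibrium ⇒ each member carries load in proportion to AE: A₁E₁ = 25800000 N, A₂E₂ = 18930000 N, ΣAE = 44730000 N.
δ = PL/ΣAE = 21600·754/44730000 = 0.3641 mm.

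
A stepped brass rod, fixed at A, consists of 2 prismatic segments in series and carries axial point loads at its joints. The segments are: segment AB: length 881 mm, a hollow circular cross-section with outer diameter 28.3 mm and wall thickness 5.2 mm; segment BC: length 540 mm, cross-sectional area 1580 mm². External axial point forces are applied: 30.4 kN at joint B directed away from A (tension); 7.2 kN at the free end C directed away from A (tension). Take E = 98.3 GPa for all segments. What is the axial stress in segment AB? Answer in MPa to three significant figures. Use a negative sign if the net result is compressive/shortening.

Internal axial forces (sectioning from the free end, tension +): N_BC = 7.2 kN, N_AB = 37.6 kN.
A_AB = 377.4 mm².
σ_AB = N_AB/A_AB = 37600/377.4 = 99.64 MPa.

99.6 MPa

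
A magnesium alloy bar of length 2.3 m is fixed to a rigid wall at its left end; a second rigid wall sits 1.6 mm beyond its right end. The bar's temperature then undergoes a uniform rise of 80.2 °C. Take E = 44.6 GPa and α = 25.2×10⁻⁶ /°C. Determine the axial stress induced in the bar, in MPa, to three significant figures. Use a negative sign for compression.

-59.1 MPa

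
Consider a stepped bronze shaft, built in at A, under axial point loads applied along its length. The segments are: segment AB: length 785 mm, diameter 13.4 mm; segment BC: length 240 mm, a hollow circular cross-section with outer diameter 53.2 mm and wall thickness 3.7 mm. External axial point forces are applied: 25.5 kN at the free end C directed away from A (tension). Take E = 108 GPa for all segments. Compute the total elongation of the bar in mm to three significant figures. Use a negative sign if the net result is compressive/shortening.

Internal axial forces (sectioning from the free end, tension +): N_BC = 25.5 kN, N_AB = 25.5 kN.
A_AB = 141 mm².
A_BC = 575.4 mm².
δ_AB = 25500·785/(141·108000) = 1.314 mm
δ_BC = 25500·240/(575.4·108000) = 0.09849 mm
δ = Σδ_i = 1.413 mm.

1.41 mm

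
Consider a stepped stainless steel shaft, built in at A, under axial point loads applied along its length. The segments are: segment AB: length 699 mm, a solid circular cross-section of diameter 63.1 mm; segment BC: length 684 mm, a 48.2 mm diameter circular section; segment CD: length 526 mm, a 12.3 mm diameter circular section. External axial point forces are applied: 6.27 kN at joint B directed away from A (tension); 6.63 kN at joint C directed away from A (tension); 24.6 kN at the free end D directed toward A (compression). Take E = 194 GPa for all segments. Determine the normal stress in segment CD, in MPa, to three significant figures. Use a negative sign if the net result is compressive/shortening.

-207 MPa

Internal axial forces (sectioning from the free end, tension +): N_CD = -24.6 kN, N_BC = -17.97 kN, N_AB = -11.7 kN.
A_CD = 118.8 mm².
σ_CD = N_CD/A_CD = -24600/118.8 = -207 MPa.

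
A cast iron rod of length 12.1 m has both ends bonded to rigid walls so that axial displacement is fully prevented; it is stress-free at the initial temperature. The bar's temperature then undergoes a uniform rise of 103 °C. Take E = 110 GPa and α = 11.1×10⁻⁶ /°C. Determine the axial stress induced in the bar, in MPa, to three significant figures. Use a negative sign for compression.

Free thermal expansion αLΔT = 11.1e-6 · 12100 · 103 = 13.83 mm.
The walls impose strain ε = −(13.83)/12100 = -1.1433e-03; σ = Eε = 110000 · -1.1433e-03 = -125.8 MPa.

-126 MPa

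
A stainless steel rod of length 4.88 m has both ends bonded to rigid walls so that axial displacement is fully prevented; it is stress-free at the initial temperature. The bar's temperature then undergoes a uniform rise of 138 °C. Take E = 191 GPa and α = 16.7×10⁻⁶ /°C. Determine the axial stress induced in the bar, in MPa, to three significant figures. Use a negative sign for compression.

Free thermal expansion αLΔT = 16.7e-6 · 4880 · 138 = 11.25 mm.
The walls impose strain ε = −(11.25)/4880 = -2.3046e-03; σ = Eε = 191000 · -2.3046e-03 = -440.2 MPa.

-440 MPa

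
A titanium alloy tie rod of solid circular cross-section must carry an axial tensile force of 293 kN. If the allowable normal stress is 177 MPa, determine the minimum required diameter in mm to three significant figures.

45.9 mm

Required area A ≥ P/σ_allow = 293000/177 = 1655 mm².
For a solid circular section, d ≥ √(4A/π) = 45.91 mm.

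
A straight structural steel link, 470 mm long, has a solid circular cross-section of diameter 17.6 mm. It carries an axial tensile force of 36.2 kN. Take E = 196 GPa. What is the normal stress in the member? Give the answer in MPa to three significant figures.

149 MPa

A = 243.3 mm².
σ = N/A = 36200/243.3 = 148.8 MPa.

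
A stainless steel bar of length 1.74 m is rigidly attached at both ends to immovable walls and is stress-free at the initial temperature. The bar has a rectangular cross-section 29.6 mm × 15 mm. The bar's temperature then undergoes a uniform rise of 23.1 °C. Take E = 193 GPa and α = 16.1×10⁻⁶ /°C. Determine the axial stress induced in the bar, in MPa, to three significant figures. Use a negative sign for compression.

Free thermal expansion αLΔT = 16.1e-6 · 1740 · 23.1 = 0.6471 mm.
The walls impose strain ε = −(0.6471)/1740 = -3.7191e-04; σ = Eε = 193000 · -3.7191e-04 = -71.78 MPa.

-71.8 MPa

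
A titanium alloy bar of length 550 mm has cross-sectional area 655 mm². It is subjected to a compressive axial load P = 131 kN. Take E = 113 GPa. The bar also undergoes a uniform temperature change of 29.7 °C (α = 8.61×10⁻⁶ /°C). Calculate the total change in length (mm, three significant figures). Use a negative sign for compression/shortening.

δ_mech = NL/(AE) = -131000·550/(655·113000) = -0.9735 mm.
δ_thermal = αLΔT = 8.61e-6·550·29.7 = 0.1406 mm.
δ = δ_mech + δ_thermal = -0.8328 mm.

-0.833 mm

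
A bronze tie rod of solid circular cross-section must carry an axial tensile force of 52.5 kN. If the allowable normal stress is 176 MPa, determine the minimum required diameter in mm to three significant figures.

19.5 mm

Required area A ≥ P/σ_allow = 52500/176 = 298.3 mm².
For a solid circular section, d ≥ √(4A/π) = 19.49 mm.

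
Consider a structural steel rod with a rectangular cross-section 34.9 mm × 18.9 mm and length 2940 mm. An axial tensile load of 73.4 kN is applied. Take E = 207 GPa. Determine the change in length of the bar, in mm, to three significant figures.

1.58 mm

A = 659.6 mm².
δ_mech = NL/(AE) = 73400·2940/(659.6·207000) = 1.58 mm.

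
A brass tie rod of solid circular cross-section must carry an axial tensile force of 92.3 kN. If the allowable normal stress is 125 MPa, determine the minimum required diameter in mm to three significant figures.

30.7 mm

Required area A ≥ P/σ_allow = 92300/125 = 738.4 mm².
For a solid circular section, d ≥ √(4A/π) = 30.66 mm.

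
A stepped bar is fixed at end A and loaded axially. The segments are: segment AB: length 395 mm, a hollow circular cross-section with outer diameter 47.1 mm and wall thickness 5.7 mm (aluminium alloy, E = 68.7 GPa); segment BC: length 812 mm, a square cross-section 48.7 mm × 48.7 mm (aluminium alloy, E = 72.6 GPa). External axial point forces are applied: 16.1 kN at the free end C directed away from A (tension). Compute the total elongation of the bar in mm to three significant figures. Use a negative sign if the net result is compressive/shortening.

0.201 mm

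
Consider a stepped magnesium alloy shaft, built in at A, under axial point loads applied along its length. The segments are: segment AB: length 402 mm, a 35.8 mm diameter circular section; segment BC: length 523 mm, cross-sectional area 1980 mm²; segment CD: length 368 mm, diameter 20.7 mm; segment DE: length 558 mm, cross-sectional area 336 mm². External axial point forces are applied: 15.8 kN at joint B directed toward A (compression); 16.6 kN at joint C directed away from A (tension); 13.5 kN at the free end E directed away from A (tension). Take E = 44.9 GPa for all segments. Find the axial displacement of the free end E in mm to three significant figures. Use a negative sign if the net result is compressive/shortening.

Internal axial forces (sectioning from the free end, tension +): N_DE = 13.5 kN, N_CD = 13.5 kN, N_BC = 30.1 kN, N_AB = 14.3 kN.
A_AB = 1007 mm².
A_CD = 336.5 mm².
δ_AB = 14300·402/(1007·44900) = 0.1272 mm
δ_BC = 30100·523/(1980·44900) = 0.1771 mm
δ_CD = 13500·368/(336.5·44900) = 0.3288 mm
δ_DE = 13500·558/(336·44900) = 0.4993 mm
δ = Σδ_i = 1.132 mm.

1.13 mm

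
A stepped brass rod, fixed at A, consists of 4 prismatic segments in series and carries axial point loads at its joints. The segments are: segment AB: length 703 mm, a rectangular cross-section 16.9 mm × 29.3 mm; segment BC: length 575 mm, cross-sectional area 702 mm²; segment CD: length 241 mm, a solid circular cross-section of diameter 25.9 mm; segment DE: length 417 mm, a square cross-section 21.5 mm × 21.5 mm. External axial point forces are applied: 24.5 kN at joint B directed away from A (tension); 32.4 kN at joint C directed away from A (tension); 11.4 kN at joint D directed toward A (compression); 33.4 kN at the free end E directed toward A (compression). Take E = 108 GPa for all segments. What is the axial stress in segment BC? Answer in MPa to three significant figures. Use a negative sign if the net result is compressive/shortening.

-17.7 MPa

Internal axial forces (sectioning from the free end, tension +): N_DE = -33.4 kN, N_CD = -44.8 kN, N_BC = -12.4 kN, N_AB = 12.1 kN.
σ_BC = N_BC/A_BC = -12400/702 = -17.66 MPa.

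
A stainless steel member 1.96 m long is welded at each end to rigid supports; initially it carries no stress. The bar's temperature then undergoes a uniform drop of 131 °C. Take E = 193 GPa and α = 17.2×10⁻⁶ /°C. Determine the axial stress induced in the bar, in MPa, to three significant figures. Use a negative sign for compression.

435 MPa

Free thermal expansion αLΔT = 17.2e-6 · 1960 · -131 = -4.416 mm.
The walls impose strain ε = −(-4.416)/1960 = 2.2532e-03; σ = Eε = 193000 · 2.2532e-03 = 434.9 MPa.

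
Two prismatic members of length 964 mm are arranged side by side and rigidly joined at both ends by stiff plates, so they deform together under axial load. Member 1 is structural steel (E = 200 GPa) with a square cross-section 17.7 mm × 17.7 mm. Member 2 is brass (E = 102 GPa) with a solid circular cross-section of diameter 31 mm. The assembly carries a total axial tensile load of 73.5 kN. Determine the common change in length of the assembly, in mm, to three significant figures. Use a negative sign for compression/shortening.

0.507 mm

A_1 = 313.3 mm².
A_2 = 754.8 mm².
Equal strain + equilibrium ⇒ each member carries load in proportion to AE: A₁E₁ = 62660000 N, A₂E₂ = 76990000 N, ΣAE = 139600000 N.
δ = PL/ΣAE = 73500·964/139600000 = 0.5074 mm.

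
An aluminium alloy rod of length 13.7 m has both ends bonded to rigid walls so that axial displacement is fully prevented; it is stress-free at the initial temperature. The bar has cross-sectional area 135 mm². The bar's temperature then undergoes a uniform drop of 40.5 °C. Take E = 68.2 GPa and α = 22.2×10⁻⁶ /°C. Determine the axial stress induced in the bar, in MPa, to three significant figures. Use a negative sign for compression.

61.3 MPa

Free thermal expansion αLΔT = 22.2e-6 · 13700 · -40.5 = -12.32 mm.
The walls impose strain ε = −(-12.32)/13700 = 8.9910e-04; σ = Eε = 68200 · 8.9910e-04 = 61.32 MPa.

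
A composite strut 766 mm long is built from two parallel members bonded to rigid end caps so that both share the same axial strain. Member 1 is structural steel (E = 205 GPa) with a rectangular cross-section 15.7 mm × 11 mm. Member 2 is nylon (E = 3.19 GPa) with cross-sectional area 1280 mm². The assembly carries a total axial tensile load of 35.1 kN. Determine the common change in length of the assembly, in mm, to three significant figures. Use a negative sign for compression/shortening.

0.681 mm

A_1 = 172.7 mm².
Equal strain + equilibrium ⇒ each member carries load in proportion to AE: A₁E₁ = 35400000 N, A₂E₂ = 4083000 N, ΣAE = 39490000 N.
δ = PL/ΣAE = 35100·766/39490000 = 0.6809 mm.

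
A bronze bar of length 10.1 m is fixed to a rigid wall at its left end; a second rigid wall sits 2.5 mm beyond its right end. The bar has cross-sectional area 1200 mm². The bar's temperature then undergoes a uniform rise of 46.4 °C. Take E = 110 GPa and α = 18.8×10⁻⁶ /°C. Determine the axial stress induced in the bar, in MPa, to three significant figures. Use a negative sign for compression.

Free thermal expansion αLΔT = 18.8e-6 · 10100 · 46.4 = 8.81 mm.
The walls engage after the gap closes; constrained expansion = 8.81 − 2.5 = 6.31 mm.
The walls impose strain ε = −(6.31)/10100 = -6.2480e-04; σ = Eε = 110000 · -6.2480e-04 = -68.73 MPa.

-68.7 MPa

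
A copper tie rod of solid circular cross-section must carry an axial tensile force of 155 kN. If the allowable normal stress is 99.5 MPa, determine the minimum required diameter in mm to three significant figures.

Required area A ≥ P/σ_allow = 155000/99.5 = 1558 mm².
For a solid circular section, d ≥ √(4A/π) = 44.54 mm.

44.5 mm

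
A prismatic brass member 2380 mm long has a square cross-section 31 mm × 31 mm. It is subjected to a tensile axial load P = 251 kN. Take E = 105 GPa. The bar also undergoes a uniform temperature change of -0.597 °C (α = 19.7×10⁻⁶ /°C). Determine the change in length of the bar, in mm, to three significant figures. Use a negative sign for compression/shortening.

5.89 mm

A = 961 mm².
δ_mech = NL/(AE) = 251000·2380/(961·105000) = 5.92 mm.
δ_thermal = αLΔT = 19.7e-6·2380·-0.597 = -0.02799 mm.
δ = δ_mech + δ_thermal = 5.892 mm.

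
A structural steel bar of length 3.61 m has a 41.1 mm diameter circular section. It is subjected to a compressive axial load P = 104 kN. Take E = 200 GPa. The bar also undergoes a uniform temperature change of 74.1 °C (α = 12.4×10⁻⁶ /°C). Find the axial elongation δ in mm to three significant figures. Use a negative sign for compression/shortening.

1.90 mm

A = 1327 mm².
δ_mech = NL/(AE) = -104000·3610/(1327·200000) = -1.415 mm.
δ_thermal = αLΔT = 12.4e-6·3610·74.1 = 3.317 mm.
δ = δ_mech + δ_thermal = 1.902 mm.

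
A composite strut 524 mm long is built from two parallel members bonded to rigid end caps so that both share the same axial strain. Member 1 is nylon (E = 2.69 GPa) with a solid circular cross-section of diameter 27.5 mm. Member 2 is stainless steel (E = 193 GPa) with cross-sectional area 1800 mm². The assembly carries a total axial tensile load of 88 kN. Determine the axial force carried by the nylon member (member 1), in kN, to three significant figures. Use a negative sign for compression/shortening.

A_1 = 594 mm².
Equal strain + equilibrium ⇒ each member carries load in proportion to AE: A₁E₁ = 1598000 N, A₂E₂ = 347400000 N, ΣAE = 349000000 N.
F₁ = P·A₁E₁/ΣAE = 88000·1598000/349000000 = 402.9 N.

0.403 kN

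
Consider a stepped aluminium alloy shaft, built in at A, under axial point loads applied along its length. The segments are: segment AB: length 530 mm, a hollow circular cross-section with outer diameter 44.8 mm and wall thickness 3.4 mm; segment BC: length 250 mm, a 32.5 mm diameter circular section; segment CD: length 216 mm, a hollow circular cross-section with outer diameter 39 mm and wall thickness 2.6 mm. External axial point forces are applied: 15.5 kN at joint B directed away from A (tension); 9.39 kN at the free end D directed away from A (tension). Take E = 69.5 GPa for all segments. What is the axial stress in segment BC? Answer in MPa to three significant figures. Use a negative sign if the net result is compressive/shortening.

11.3 MPa

Internal axial forces (sectioning from the free end, tension +): N_CD = 9.39 kN, N_BC = 9.39 kN, N_AB = 24.89 kN.
A_BC = 829.6 mm².
σ_BC = N_BC/A_BC = 9390/829.6 = 11.32 MPa.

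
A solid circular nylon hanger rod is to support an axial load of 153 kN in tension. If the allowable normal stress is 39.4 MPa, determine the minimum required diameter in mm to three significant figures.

Required area A ≥ P/σ_allow = 153000/39.4 = 3883 mm².
For a solid circular section, d ≥ √(4A/π) = 70.32 mm.

70.3 mm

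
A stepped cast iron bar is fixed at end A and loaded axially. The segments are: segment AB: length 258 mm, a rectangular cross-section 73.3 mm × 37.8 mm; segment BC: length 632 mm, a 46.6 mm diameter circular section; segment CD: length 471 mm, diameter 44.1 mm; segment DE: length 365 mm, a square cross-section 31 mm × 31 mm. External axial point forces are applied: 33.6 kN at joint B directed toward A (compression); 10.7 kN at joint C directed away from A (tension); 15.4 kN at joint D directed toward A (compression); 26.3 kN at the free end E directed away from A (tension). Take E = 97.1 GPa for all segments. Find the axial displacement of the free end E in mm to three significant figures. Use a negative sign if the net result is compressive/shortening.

0.208 mm

Internal axial forces (sectioning from the free end, tension +): N_DE = 26.3 kN, N_CD = 10.9 kN, N_BC = 21.6 kN, N_AB = -12 kN.
A_AB = 2771 mm².
A_BC = 1706 mm².
A_CD = 1527 mm².
A_DE = 961 mm².
δ_AB = -12000·258/(2771·97100) = -0.01151 mm
δ_BC = 21600·632/(1706·97100) = 0.08243 mm
δ_CD = 10900·471/(1527·97100) = 0.03461 mm
δ_DE = 26300·365/(961·97100) = 0.1029 mm
δ = Σδ_i = 0.2084 mm.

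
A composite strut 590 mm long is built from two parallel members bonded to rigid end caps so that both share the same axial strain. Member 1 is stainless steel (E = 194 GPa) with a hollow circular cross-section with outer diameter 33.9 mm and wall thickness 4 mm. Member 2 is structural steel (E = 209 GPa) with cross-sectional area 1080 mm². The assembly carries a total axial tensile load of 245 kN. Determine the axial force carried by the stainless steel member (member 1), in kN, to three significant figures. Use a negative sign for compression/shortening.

A_1 = 375.7 mm².
Equal strain + equilibrium ⇒ each member carries load in proportion to AE: A₁E₁ = 72890000 N, A₂E₂ = 225700000 N, ΣAE = 298600000 N.
F₁ = P·A₁E₁/ΣAE = 245000·72890000/298600000 = 59810 N.

59.8 kN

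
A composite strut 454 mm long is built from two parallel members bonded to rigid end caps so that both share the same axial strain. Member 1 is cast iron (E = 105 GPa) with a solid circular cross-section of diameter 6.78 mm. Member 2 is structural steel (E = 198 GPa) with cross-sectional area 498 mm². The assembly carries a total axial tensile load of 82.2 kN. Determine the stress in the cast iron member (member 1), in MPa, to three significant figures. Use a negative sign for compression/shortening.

84.3 MPa

A_1 = 36.1 mm².
Equal strain + equilibrium ⇒ each member carries load in proportion to AE: A₁E₁ = 3791000 N, A₂E₂ = 98600000 N, ΣAE = 102400000 N.
σ₁ = P·E₁/ΣAE = 82200·105000/102400000 = 84.29 MPa.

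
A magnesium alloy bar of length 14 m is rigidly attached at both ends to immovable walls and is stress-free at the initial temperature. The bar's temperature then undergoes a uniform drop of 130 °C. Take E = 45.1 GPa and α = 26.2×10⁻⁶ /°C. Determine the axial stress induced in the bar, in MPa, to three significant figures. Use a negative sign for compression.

154 MPa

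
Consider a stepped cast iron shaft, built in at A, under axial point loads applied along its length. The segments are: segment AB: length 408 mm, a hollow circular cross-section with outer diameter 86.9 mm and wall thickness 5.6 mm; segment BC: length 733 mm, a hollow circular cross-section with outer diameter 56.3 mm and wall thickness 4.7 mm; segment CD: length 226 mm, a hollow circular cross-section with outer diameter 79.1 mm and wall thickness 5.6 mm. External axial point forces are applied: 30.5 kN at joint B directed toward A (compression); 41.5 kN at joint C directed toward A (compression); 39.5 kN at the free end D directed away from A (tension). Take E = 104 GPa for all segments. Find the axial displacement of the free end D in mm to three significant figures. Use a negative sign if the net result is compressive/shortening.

Internal axial forces (sectioning from the free end, tension +): N_CD = 39.5 kN, N_BC = -2 kN, N_AB = -32.5 kN.
A_AB = 1430 mm².
A_BC = 761.9 mm².
A_CD = 1293 mm².
δ_AB = -32500·408/(1430·104000) = -0.08914 mm
δ_BC = -2000·733/(761.9·104000) = -0.0185 mm
δ_CD = 39500·226/(1293·104000) = 0.06638 mm
δ = Σδ_i = -0.04126 mm.

-0.0413 mm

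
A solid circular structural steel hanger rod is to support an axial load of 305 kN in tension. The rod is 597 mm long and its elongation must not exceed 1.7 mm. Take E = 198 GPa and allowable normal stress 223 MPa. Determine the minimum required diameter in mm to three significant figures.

Required area A ≥ P/σ_allow = 305000/223 = 1368 mm².
For a solid circular section, d ≥ √(4A/π) = 41.73 mm.
Elongation limit: A ≥ PL/(Eδ_allow) = 305000·597/(198000·1.7) = 541 mm² ⇒ d ≥ 26.24 mm.
The stress limit governs.

41.7 mm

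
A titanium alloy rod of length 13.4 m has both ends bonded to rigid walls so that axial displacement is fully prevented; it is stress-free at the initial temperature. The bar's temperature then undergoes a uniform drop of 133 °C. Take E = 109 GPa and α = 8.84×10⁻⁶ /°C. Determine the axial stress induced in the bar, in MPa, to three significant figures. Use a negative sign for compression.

128 MPa

Free thermal expansion αLΔT = 8.84e-6 · 13400 · -133 = -15.75 mm.
The walls impose strain ε = −(-15.75)/13400 = 1.1757e-03; σ = Eε = 109000 · 1.1757e-03 = 128.2 MPa.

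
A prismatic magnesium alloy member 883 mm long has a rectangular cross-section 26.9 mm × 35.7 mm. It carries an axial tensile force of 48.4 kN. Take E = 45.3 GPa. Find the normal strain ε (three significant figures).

A = 960.3 mm².
σ = N/A = 50.4 MPa; ε = σ/E = 50.4/45300 = 1.113e-03.

0.00111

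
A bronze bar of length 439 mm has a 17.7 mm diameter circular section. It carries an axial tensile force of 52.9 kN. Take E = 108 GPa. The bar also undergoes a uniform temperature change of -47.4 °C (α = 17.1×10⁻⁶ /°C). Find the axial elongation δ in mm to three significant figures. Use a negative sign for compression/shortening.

0.518 mm

A = 246.1 mm².
δ_mech = NL/(AE) = 52900·439/(246.1·108000) = 0.8739 mm.
δ_thermal = αLΔT = 17.1e-6·439·-47.4 = -0.3558 mm.
δ = δ_mech + δ_thermal = 0.5181 mm.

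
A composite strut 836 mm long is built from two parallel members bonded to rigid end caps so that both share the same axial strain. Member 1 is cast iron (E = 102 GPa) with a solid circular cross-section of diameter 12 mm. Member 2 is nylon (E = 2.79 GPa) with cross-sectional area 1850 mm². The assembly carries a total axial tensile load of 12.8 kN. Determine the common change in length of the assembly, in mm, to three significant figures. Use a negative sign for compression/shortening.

A_1 = 113.1 mm².
Equal strain + equilibrium ⇒ each member carries load in proportion to AE: A₁E₁ = 11540000 N, A₂E₂ = 5162000 N, ΣAE = 16700000 N.
δ = PL/ΣAE = 12800·836/16700000 = 0.6409 mm.

0.641 mm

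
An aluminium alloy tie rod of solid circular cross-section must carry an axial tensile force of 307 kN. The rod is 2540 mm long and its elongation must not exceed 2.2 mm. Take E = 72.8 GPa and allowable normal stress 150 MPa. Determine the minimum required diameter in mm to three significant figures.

78.7 mm

Required area A ≥ P/σ_allow = 307000/150 = 2047 mm².
For a solid circular section, d ≥ √(4A/π) = 51.05 mm.
Elongation limit: A ≥ PL/(Eδ_allow) = 307000·2540/(72800·2.2) = 4869 mm² ⇒ d ≥ 78.73 mm.
The elongation limit governs.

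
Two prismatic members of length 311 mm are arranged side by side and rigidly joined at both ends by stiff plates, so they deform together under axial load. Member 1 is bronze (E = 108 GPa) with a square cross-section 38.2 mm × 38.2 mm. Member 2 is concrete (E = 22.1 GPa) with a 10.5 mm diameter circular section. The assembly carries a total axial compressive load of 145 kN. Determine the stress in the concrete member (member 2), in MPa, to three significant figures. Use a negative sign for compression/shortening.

A_1 = 1459 mm².
A_2 = 86.59 mm².
Equal strain + equilibrium ⇒ each member carries load in proportion to AE: A₁E₁ = 157600000 N, A₂E₂ = 1914000 N, ΣAE = 159500000 N.
σ₂ = P·E₂/ΣAE = -145000·22100/159500000 = -20.09 MPa.

-20.1 MPa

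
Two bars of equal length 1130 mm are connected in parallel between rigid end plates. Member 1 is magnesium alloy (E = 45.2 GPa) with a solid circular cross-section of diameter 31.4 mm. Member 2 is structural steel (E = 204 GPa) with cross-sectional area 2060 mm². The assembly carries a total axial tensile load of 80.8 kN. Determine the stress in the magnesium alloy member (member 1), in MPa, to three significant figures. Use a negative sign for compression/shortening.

8.02 MPa

A_1 = 774.4 mm².
Equal strain + equilibrium ⇒ each member carries load in proportion to AE: A₁E₁ = 35000000 N, A₂E₂ = 420200000 N, ΣAE = 455200000 N.
σ₁ = P·E₁/ΣAE = 80800·45200/455200000 = 8.022 MPa.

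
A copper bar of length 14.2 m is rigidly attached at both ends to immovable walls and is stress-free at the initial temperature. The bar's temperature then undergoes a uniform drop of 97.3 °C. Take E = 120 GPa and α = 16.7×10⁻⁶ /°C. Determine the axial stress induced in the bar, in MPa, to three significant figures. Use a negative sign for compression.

195 MPa

Free thermal expansion αLΔT = 16.7e-6 · 14200 · -97.3 = -23.07 mm.
The walls impose strain ε = −(-23.07)/14200 = 1.6249e-03; σ = Eε = 120000 · 1.6249e-03 = 195 MPa.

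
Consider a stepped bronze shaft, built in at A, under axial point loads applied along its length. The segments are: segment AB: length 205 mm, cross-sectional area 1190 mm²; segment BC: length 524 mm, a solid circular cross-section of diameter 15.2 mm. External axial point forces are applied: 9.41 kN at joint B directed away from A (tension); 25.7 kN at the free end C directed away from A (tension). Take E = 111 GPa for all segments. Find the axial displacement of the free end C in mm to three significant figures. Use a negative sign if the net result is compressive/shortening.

0.723 mm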